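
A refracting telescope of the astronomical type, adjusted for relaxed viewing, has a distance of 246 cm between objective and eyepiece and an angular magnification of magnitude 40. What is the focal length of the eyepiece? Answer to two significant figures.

6.0 cm

In normal adjustment the tube length equals f_obj + f_eye and |M| = f_obj/f_eye.
So f_obj = 40 f_eye and 40 f_eye + f_eye = 246 cm, giving f_eye = 246/41 = 6.000 cm and f_obj = 240.000 cm.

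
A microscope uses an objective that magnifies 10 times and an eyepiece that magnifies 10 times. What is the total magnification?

100

The overall magnification of a compound microscope is the product of the objective and eyepiece magnifications:
M = M_obj x M_eye = 10 x 10 = 100.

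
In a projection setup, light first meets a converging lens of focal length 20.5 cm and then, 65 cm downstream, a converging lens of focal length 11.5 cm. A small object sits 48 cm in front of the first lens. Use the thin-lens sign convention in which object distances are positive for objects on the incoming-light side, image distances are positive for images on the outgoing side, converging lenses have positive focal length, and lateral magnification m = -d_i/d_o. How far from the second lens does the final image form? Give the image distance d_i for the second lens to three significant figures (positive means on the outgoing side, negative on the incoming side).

19.0 cm

First lens: d_i1 = 1/(1/20.5 - 1/48) = 35.782 cm.
That image sits 29.218 cm in front of the second lens, so d_o2 = 29.218 cm.
Second lens: d_i2 = 1/(1/11.5 - 1/(29.218)) = 18.964 cm.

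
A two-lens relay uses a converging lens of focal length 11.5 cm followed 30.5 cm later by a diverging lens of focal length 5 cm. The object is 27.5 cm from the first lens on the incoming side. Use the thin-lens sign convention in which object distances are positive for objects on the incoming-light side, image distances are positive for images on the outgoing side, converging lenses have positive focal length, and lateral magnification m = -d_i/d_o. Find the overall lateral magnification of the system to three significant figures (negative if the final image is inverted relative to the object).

Lens 1: 1/d_i1 = 1/f_1 - 1/d_o1 = 1/11.5 - 1/27.5 = 0.05059 cm^-1, so d_i1 = 19.766 cm.
m_1 = -(19.766)/27.5 = -0.7188.
That image sits 10.734 cm in front of the second lens, so d_o2 = 10.734 cm.
Lens 2: 1/d_i2 = 1/f_2 - 1/d_o2 = 1/(-5) - 1/(10.734) = -0.29316 cm^-1, so d_i2 = -3.411 cm.
m_2 = -(-3.411)/(10.734) = 0.3178.
Total m = m_1 x m_2 = (-0.7188)(0.3178) = -0.2284.

-0.228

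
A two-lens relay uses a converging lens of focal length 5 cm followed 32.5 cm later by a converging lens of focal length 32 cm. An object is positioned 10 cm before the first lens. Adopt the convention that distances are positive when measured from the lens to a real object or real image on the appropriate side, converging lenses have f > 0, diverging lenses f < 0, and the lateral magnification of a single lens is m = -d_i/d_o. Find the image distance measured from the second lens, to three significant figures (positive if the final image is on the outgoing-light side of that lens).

-75.8 cm

Applying the thin-lens equation to the first lens, 1/5 = 1/10 + 1/d_i1, which gives d_i1 = 10.000 cm.
That image sits 22.500 cm in front of the second lens, so d_o2 = 22.500 cm.
Applying the thin-lens equation again with f_2 = 32 cm and d_o2 = 22.500 cm gives d_i2 = -75.789 cm.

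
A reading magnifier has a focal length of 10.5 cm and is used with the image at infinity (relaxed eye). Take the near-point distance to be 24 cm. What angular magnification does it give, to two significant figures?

M = D/f = 24/10.5 = 2.286.

2.3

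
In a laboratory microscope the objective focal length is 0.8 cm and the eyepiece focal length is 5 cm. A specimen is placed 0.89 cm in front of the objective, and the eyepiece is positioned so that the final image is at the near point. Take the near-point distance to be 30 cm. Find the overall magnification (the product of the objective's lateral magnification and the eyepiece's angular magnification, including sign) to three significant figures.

Objective: 1/d_i = 1/f_obj - 1/d_o = 1/0.8 - 1/0.89 = 0.12640 cm^-1, so d_i = 7.911 cm.
m_obj = -d_i/d_o = -7.911/0.89 = -8.889.
Eyepiece angular magnification (image at near point): M_eye = 1 + D/f_e = 1 + 30/5 = 7.000.
Overall M = m_obj x M_eye = (-8.889)(7.000) = -62.22.

-62.2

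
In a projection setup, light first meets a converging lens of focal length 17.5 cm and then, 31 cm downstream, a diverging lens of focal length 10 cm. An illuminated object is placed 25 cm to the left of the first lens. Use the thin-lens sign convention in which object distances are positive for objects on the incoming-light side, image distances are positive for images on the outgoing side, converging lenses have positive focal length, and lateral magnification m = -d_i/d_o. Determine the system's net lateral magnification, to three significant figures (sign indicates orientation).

Applying the thin-lens equation to the first lens, 1/17.5 = 1/25 + 1/d_i1, which gives d_i1 = 58.333 cm.
Its lateral magnification is m_1 = -d_i1/d_o1 = -(58.333)/25 = -2.3333.
This image would form 58.333 cm past lens 1, i.e. 27.333 cm beyond lens 2, so it is a virtual object for lens 2: d_o2 = 31 - 58.333 = -27.333 cm.
Applying the thin-lens equation again with f_2 = -10 cm and d_o2 = -27.333 cm gives d_i2 = -15.769 cm.
m_2 = -(-15.769)/(-27.333) = -0.5769.
Total m = m_1 x m_2 = (-2.3333)(-0.5769) = 1.3462.

1.35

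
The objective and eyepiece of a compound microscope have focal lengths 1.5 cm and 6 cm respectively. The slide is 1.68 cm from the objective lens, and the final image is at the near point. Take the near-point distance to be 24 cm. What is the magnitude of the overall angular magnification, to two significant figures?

42

Objective: 1/d_i = 1/f_obj - 1/d_o = 1/1.5 - 1/1.68 = 0.07143 cm^-1, so d_i = 14.000 cm.
m_obj = -d_i/d_o = -14.000/1.68 = -8.333.
Eyepiece angular magnification (image at near point): M_eye = 1 + D/f_e = 1 + 24/6 = 5.000.
Overall M = m_obj x M_eye = (-8.333)(5.000) = -41.67.
|M| = 41.67.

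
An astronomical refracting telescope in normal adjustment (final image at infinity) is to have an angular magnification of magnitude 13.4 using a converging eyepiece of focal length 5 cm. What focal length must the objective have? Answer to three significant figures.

|M| = f_obj/|f_eye|, so f_obj = |M| x |f_eye| = 13.4 x 5 = 67.000 cm.

67.0 cm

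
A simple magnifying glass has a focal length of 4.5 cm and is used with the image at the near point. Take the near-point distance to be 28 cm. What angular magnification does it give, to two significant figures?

7.2

M = 1 + D/f = 1 + 28/4.5 = 7.222.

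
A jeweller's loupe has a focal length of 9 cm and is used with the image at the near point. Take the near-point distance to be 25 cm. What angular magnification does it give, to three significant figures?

M = 1 + D/f = 1 + 25/9 = 3.778.

3.78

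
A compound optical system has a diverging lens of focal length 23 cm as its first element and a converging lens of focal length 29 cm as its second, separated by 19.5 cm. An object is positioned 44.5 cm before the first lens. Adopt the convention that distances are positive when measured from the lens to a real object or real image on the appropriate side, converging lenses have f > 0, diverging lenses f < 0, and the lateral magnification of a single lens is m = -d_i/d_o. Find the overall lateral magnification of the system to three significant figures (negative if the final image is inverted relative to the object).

First lens: d_i1 = 1/(1/(-23) - 1/44.5) = -15.163 cm.
m_1 = -(-15.163)/44.5 = 0.3407.
With d_i1 < 0 the first image is virtual and lies on the object side; the object distance for lens 2 is d_o2 = 19.5 - (-15.163) = 34.663 cm.
Second lens: d_i2 = 1/(1/29 - 1/(34.663)) = 177.509 cm.
m_2 = -(177.509)/(34.663) = -5.1210.
Overall magnification: m = m_1 m_2 = -1.7449.

-1.74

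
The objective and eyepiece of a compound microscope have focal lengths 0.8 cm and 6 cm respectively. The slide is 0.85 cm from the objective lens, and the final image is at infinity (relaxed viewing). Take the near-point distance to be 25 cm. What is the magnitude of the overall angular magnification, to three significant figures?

Objective: 1/d_i = 1/f_obj - 1/d_o = 1/0.8 - 1/0.85 = 0.07353 cm^-1, so d_i = 13.600 cm.
m_obj = -d_i/d_o = -13.600/0.85 = -16.000.
Eyepiece angular magnification (image at infinity): M_eye = D/f_e = 25/6 = 4.167.
Overall M = m_obj x M_eye = (-16.000)(4.167) = -66.67.
|M| = 66.67.

66.7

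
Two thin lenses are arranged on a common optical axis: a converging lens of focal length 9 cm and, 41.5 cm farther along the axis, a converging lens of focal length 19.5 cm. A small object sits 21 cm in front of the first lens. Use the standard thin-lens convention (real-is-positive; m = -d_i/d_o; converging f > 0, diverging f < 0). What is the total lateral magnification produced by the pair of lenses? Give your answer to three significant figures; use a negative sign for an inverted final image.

2.34

First lens: d_i1 = 1/(1/9 - 1/21) = 15.750 cm.
m_1 = -(15.750)/21 = -0.7500.
The intermediate image is 15.750 cm to the right of lens 1, so d_o2 = L - d_i1 = 41.5 - 15.750 = 25.750 cm.
Second lens: d_i2 = 1/(1/19.5 - 1/(25.750)) = 80.340 cm.
m_2 = -(80.340)/(25.750) = -3.1200.
The system's lateral magnification is m_1 m_2 = (-0.7500)(-3.1200) = 2.3400.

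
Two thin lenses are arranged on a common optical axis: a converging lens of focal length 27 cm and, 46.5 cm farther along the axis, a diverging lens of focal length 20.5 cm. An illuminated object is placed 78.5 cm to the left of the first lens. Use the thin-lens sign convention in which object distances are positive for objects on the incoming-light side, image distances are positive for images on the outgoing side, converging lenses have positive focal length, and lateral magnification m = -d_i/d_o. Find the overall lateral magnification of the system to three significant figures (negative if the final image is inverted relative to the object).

-0.416

Lens 1: 1/d_i1 = 1/f_1 - 1/d_o1 = 1/27 - 1/78.5 = 0.02430 cm^-1, so d_i1 = 41.155 cm.
m_1 = -(41.155)/78.5 = -0.5243.
That image sits 5.345 cm in front of the second lens, so d_o2 = 5.345 cm.
Lens 2: 1/d_i2 = 1/f_2 - 1/d_o2 = 1/(-20.5) - 1/(5.345) = -0.23588 cm^-1, so d_i2 = -4.239 cm.
m_2 = -(-4.239)/(5.345) = 0.7932.
Total m = m_1 x m_2 = (-0.5243)(0.7932) = -0.4159.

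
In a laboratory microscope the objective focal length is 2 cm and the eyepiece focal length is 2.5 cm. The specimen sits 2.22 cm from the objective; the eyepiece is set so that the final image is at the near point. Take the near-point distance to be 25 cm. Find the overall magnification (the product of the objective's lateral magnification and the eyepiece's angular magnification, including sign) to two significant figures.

Objective: 1/d_i = 1/f_obj - 1/d_o = 1/2 - 1/2.22 = 0.04955 cm^-1, so d_i = 20.182 cm.
m_obj = -d_i/d_o = -20.182/2.22 = -9.091.
Eyepiece angular magnification (image at near point): M_eye = 1 + D/f_e = 1 + 25/2.5 = 11.000.
Overall M = m_obj x M_eye = (-9.091)(11.000) = -100.00.

-100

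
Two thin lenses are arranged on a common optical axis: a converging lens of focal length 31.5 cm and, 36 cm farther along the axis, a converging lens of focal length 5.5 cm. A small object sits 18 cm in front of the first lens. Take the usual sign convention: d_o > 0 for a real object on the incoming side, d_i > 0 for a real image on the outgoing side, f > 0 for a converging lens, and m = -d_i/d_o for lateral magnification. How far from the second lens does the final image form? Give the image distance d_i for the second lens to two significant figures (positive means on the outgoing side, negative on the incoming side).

5.9 cm

First lens: d_i1 = 1/(1/31.5 - 1/18) = -42.000 cm.
The intermediate image is virtual, 42.000 cm to the left of lens 1, so d_o2 = L - d_i1 = 36 - (-42.000) = 78.000 cm.
Second lens: d_i2 = 1/(1/5.5 - 1/(78.000)) = 5.917 cm.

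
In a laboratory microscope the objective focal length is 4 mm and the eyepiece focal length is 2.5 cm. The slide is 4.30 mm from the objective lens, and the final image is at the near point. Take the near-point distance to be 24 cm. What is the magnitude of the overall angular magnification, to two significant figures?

140

Convert to cm: f_obj = 4 mm = 0.4 cm; d_o = 4.30 mm = 0.43 cm.
Objective: 1/d_i = 1/f_obj - 1/d_o = 1/0.4 - 1/0.43 = 0.17442 cm^-1, so d_i = 5.733 cm.
m_obj = -d_i/d_o = -5.733/0.43 = -13.333.
Eyepiece angular magnification (image at near point): M_eye = 1 + D/f_e = 1 + 24/2.5 = 10.600.
Overall M = m_obj x M_eye = (-13.333)(10.600) = -141.33.
|M| = 141.33.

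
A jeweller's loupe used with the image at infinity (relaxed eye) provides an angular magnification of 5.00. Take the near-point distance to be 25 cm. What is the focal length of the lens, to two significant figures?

For the image at infinity, M = D/f.
f = D/M = 25/5.0 = 5.000 cm.

5.0 cm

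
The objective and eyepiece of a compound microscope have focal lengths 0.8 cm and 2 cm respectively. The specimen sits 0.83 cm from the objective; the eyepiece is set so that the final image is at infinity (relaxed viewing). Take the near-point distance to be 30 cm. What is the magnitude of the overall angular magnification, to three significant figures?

Objective: 1/d_i = 1/f_obj - 1/d_o = 1/0.8 - 1/0.83 = 0.04518 cm^-1, so d_i = 22.133 cm.
m_obj = -d_i/d_o = -22.133/0.83 = -26.667.
Eyepiece angular magnification (image at infinity): M_eye = D/f_e = 30/2 = 15.000.
Overall M = m_obj x M_eye = (-26.667)(15.000) = -400.00.
|M| = 400.00.

400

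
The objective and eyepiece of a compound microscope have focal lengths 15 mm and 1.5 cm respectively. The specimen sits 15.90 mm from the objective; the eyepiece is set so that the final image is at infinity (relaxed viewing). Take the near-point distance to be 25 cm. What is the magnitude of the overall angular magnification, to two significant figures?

Convert to cm: f_obj = 15 mm = 1.5 cm; d_o = 15.90 mm = 1.59 cm.
Objective: 1/d_i = 1/f_obj - 1/d_o = 1/1.5 - 1/1.59 = 0.03774 cm^-1, so d_i = 26.500 cm.
m_obj = -d_i/d_o = -26.500/1.59 = -16.667.
Eyepiece angular magnification (image at infinity): M_eye = D/f_e = 25/1.5 = 16.667.
Overall M = m_obj x M_eye = (-16.667)(16.667) = -277.78.
|M| = 277.78.

280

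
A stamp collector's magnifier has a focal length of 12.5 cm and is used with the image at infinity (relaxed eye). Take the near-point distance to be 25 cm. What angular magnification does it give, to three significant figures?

2.00

M = D/f = 25/12.5 = 2.000.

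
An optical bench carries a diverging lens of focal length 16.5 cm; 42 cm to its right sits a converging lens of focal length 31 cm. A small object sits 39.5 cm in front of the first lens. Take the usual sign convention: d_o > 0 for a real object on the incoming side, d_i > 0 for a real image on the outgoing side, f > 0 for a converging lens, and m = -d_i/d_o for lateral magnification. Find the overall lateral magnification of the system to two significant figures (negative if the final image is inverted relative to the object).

Applying the thin-lens equation to the first lens, 1/(-16.5) = 1/39.5 + 1/d_i1, which gives d_i1 = -11.638 cm.
Its lateral magnification is m_1 = -d_i1/d_o1 = -(-11.638)/39.5 = 0.2946.
The intermediate image is virtual, 11.638 cm to the left of lens 1, so d_o2 = L - d_i1 = 42 - (-11.638) = 53.638 cm.
Applying the thin-lens equation again with f_2 = 31 cm and d_o2 = 53.638 cm gives d_i2 = 73.450 cm.
m_2 = -(73.450)/(53.638) = -1.3694.
Overall magnification: m = m_1 m_2 = -0.4035.

-0.40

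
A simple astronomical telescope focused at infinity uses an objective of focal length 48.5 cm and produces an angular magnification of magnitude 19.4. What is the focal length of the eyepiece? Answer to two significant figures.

|M| = f_obj/f_eye, so f_eye = f_obj/|M| = 48.5/19.4 = 2.500 cm.

2.5 cm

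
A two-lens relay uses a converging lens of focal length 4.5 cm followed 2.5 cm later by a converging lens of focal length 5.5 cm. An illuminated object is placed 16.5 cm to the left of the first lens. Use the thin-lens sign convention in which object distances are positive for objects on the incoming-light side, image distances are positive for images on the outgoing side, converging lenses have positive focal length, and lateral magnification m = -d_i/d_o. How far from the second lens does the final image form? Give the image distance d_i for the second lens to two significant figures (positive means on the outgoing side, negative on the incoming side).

2.2 cm

Lens 1: 1/d_i1 = 1/f_1 - 1/d_o1 = 1/4.5 - 1/16.5 = 0.16162 cm^-1, so d_i1 = 6.188 cm.
This image would form 6.188 cm past lens 1, i.e. 3.688 cm beyond lens 2, so it is a virtual object for lens 2: d_o2 = 2.5 - 6.188 = -3.688 cm.
Lens 2: 1/d_i2 = 1/f_2 - 1/d_o2 = 1/5.5 - 1/(-3.688) = 0.45300 cm^-1, so d_i2 = 2.207 cm.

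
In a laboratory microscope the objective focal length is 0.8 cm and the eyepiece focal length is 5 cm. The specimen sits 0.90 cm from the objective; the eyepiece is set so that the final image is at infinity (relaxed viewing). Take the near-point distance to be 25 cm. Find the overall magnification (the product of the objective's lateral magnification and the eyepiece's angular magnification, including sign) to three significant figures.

Objective: 1/d_i = 1/f_obj - 1/d_o = 1/0.8 - 1/0.90 = 0.13889 cm^-1, so d_i = 7.200 cm.
m_obj = -d_i/d_o = -7.200/0.90 = -8.000.
Eyepiece angular magnification (image at infinity): M_eye = D/f_e = 25/5 = 5.000.
Overall M = m_obj x M_eye = (-8.000)(5.000) = -40.00.

-40.0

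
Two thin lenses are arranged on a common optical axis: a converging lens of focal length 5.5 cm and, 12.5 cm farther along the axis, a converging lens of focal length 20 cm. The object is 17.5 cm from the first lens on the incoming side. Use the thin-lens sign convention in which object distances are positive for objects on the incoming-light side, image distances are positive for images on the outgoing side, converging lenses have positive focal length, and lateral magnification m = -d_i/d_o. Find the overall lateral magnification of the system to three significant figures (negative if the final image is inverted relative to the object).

First lens: d_i1 = 1/(1/5.5 - 1/17.5) = 8.021 cm.
m_1 = -(8.021)/17.5 = -0.4583.
That image sits 4.479 cm in front of the second lens, so d_o2 = 4.479 cm.
Second lens: d_i2 = 1/(1/20 - 1/(4.479)) = -5.772 cm.
m_2 = -(-5.772)/(4.479) = 1.2886.
Overall magnification: m = m_1 m_2 = -0.5906.

-0.591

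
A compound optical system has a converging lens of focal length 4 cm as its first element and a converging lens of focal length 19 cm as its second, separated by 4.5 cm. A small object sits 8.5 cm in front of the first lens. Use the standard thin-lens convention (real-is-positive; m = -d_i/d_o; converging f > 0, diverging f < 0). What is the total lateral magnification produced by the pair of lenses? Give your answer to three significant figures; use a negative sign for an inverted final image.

First lens: d_i1 = 1/(1/4 - 1/8.5) = 7.556 cm.
m_1 = -(7.556)/8.5 = -0.8889.
Since 7.556 cm > 4.5 cm, the first image lies past the second lens and serves as a virtual object: d_o2 = L - d_i1 = -3.056 cm.
Second lens: d_i2 = 1/(1/19 - 1/(-3.056)) = 2.632 cm.
m_2 = -(2.632)/(-3.056) = 0.8615.
Overall magnification: m = m_1 m_2 = -0.7657.

-0.766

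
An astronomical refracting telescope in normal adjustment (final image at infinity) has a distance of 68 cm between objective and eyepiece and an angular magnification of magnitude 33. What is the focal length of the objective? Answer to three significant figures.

66.0 cm

In normal adjustment the tube length equals f_obj + f_eye and |M| = f_obj/f_eye.
So f_obj = 33 f_eye and 33 f_eye + f_eye = 68 cm, giving f_eye = 68/34 = 2.000 cm and f_obj = 66.000 cm.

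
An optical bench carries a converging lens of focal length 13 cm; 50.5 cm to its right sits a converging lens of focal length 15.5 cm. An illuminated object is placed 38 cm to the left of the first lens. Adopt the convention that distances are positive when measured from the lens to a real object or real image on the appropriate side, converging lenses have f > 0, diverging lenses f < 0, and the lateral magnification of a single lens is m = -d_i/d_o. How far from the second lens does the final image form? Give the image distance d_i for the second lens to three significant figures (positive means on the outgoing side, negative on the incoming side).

31.3 cm

First lens: d_i1 = 1/(1/13 - 1/38) = 19.760 cm.
The intermediate image is 19.760 cm to the right of lens 1, so d_o2 = L - d_i1 = 50.5 - 19.760 = 30.740 cm.
Second lens: d_i2 = 1/(1/15.5 - 1/(30.740)) = 31.264 cm.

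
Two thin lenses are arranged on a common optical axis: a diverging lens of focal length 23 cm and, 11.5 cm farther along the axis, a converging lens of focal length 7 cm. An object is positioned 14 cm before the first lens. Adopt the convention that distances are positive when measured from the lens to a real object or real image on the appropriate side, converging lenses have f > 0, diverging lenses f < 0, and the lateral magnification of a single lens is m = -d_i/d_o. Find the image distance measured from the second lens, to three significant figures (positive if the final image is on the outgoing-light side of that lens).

Applying the thin-lens equation to the first lens, 1/(-23) = 1/14 + 1/d_i1, which gives d_i1 = -8.703 cm.
The intermediate image is virtual, 8.703 cm to the left of lens 1, so d_o2 = L - d_i1 = 11.5 - (-8.703) = 20.203 cm.
Applying the thin-lens equation again with f_2 = 7 cm and d_o2 = 20.203 cm gives d_i2 = 10.711 cm.

10.7 cm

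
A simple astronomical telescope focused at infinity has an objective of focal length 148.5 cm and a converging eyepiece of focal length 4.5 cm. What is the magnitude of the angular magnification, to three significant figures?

|M| = f_obj/|f_eye| = 148.5/4.5 = 33.000.

33.0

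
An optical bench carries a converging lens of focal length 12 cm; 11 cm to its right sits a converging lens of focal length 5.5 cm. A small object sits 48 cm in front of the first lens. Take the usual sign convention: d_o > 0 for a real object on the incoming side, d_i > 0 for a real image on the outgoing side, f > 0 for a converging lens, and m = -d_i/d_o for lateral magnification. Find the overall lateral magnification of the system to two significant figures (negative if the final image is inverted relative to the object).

Applying the thin-lens equation to the first lens, 1/12 = 1/48 + 1/d_i1, which gives d_i1 = 16.000 cm.
Its lateral magnification is m_1 = -d_i1/d_o1 = -(16.000)/48 = -0.3333.
This image would form 16.000 cm past lens 1, i.e. 5.000 cm beyond lens 2, so it is a virtual object for lens 2: d_o2 = 11 - 16.000 = -5.000 cm.
Applying the thin-lens equation again with f_2 = 5.5 cm and d_o2 = -5.000 cm gives d_i2 = 2.619 cm.
m_2 = -(2.619)/(-5.000) = 0.5238.
Total m = m_1 x m_2 = (-0.3333)(0.5238) = -0.1746.

-0.17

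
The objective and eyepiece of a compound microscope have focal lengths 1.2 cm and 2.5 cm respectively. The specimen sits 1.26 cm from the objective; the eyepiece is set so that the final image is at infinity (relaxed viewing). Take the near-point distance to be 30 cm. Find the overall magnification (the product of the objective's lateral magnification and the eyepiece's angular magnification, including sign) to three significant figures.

Objective: 1/d_i = 1/f_obj - 1/d_o = 1/1.2 - 1/1.26 = 0.03968 cm^-1, so d_i = 25.200 cm.
m_obj = -d_i/d_o = -25.200/1.26 = -20.000.
Eyepiece angular magnification (image at infinity): M_eye = D/f_e = 30/2.5 = 12.000.
Overall M = m_obj x M_eye = (-20.000)(12.000) = -240.00.

-240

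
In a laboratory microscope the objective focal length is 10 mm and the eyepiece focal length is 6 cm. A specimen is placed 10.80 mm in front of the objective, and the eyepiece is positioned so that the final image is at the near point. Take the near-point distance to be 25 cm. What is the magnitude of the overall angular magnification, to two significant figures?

Convert to cm: f_obj = 10 mm = 1 cm; d_o = 10.80 mm = 1.08 cm.
Objective: 1/d_i = 1/f_obj - 1/d_o = 1/1 - 1/1.08 = 0.07407 cm^-1, so d_i = 13.500 cm.
m_obj = -d_i/d_o = -13.500/1.08 = -12.500.
Eyepiece angular magnification (image at near point): M_eye = 1 + D/f_e = 1 + 25/6 = 5.167.
Overall M = m_obj x M_eye = (-12.500)(5.167) = -64.58.
|M| = 64.58.

65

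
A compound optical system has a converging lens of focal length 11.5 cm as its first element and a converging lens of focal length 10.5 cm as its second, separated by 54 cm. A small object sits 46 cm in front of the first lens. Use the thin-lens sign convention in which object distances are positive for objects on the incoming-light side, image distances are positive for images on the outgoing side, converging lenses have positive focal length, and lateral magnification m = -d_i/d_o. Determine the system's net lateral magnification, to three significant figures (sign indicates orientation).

First lens: d_i1 = 1/(1/11.5 - 1/46) = 15.333 cm.
m_1 = -(15.333)/46 = -0.3333.
That image sits 38.667 cm in front of the second lens, so d_o2 = 38.667 cm.
Second lens: d_i2 = 1/(1/10.5 - 1/(38.667)) = 14.414 cm.
m_2 = -(14.414)/(38.667) = -0.3728.
Overall magnification: m = m_1 m_2 = 0.1243.

0.124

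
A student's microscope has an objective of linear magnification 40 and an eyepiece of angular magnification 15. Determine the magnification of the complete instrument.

The overall magnification of a compound microscope is the product of the objective and eyepiece magnifications:
M = M_obj x M_eye = 40 x 15 = 600.

600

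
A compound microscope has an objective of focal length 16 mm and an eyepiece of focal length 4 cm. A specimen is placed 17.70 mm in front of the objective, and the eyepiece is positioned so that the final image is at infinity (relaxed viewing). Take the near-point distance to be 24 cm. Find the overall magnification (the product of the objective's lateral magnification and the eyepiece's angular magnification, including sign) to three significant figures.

-56.5

Convert to cm: f_obj = 16 mm = 1.6 cm; d_o = 17.70 mm = 1.77 cm.
Objective: 1/d_i = 1/f_obj - 1/d_o = 1/1.6 - 1/1.77 = 0.06003 cm^-1, so d_i = 16.659 cm.
m_obj = -d_i/d_o = -16.659/1.77 = -9.412.
Eyepiece angular magnification (image at infinity): M_eye = D/f_e = 24/4 = 6.000.
Overall M = m_obj x M_eye = (-9.412)(6.000) = -56.47.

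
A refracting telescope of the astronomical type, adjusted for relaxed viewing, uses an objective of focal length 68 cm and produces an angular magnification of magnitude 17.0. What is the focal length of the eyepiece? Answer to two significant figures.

4.0 cm

|M| = f_obj/f_eye, so f_eye = f_obj/|M| = 68/17.0 = 4.000 cm.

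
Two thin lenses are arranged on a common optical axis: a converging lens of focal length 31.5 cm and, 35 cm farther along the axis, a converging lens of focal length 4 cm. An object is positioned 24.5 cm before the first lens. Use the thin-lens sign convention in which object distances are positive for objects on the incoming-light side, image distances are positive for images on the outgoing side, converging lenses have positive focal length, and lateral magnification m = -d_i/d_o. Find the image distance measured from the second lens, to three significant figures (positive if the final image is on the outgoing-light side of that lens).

First lens: d_i1 = 1/(1/31.5 - 1/24.5) = -110.250 cm.
The intermediate image is virtual, 110.250 cm to the left of lens 1, so d_o2 = L - d_i1 = 35 - (-110.250) = 145.250 cm.
Second lens: d_i2 = 1/(1/4 - 1/(145.250)) = 4.113 cm.

4.11 cm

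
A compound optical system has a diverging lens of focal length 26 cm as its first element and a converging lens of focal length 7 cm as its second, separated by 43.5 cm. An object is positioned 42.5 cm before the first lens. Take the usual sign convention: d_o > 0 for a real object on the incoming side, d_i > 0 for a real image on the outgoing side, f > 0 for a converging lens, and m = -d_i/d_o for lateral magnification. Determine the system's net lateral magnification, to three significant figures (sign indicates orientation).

-0.0505

Lens 1: 1/d_i1 = 1/f_1 - 1/d_o1 = 1/(-26) - 1/42.5 = -0.06199 cm^-1, so d_i1 = -16.131 cm.
m_1 = -(-16.131)/42.5 = 0.3796.
With d_i1 < 0 the first image is virtual and lies on the object side; the object distance for lens 2 is d_o2 = 43.5 - (-16.131) = 59.631 cm.
Lens 2: 1/d_i2 = 1/f_2 - 1/d_o2 = 1/7 - 1/(59.631) = 0.12609 cm^-1, so d_i2 = 7.931 cm.
m_2 = -(7.931)/(59.631) = -0.1330.
The system's lateral magnification is m_1 m_2 = (0.3796)(-0.1330) = -0.0505.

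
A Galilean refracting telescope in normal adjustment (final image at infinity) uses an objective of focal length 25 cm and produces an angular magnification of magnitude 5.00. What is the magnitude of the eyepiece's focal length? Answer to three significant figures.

5.00 cm

|M| = f_obj/|f_eye|, so |f_eye| = f_obj/|M| = 25/5.0 = 5.000 cm.
(The eyepiece is diverging, so its signed focal length is -5.000 cm.)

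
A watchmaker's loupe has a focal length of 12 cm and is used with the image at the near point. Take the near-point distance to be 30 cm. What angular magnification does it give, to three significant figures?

M = 1 + D/f = 1 + 30/12 = 3.500.

3.50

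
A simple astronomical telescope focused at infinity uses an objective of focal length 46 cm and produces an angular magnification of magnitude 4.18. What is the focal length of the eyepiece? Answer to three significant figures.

11.0 cm

|M| = f_obj/f_eye, so f_eye = f_obj/|M| = 46/4.18 = 11.005 cm.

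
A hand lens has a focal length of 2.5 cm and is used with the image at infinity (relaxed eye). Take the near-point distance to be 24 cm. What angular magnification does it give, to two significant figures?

M = D/f = 24/2.5 = 9.600.

9.6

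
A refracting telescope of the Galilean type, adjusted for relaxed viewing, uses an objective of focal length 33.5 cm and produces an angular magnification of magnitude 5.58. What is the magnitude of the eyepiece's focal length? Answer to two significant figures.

6.0 cm

|M| = f_obj/|f_eye|, so |f_eye| = f_obj/|M| = 33.5/5.58 = 6.004 cm.
(The eyepiece is diverging, so its signed focal length is -6.004 cm.)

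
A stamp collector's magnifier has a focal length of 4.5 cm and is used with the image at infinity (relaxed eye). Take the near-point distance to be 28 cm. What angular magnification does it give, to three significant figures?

M = D/f = 28/4.5 = 6.222.

6.22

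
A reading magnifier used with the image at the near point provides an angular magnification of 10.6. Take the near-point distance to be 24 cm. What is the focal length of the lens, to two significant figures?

For the image at the near point, M = 1 + D/f.
f = D/(M - 1) = 24/(10.6 - 1) = 2.500 cm.

2.5 cm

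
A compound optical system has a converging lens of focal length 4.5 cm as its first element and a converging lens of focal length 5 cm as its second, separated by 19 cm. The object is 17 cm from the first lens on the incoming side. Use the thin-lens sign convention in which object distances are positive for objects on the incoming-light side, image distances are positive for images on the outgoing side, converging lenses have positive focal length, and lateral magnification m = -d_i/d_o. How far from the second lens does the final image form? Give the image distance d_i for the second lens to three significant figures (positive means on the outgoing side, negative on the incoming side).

8.17 cm

First lens: d_i1 = 1/(1/4.5 - 1/17) = 6.120 cm.
That image sits 12.880 cm in front of the second lens, so d_o2 = 12.880 cm.
Second lens: d_i2 = 1/(1/5 - 1/(12.880)) = 8.173 cm.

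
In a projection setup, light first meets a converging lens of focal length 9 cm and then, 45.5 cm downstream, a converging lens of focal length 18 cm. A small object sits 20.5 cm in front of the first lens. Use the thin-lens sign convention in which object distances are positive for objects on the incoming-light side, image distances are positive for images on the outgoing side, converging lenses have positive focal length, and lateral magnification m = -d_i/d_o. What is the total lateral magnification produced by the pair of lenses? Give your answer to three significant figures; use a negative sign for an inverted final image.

1.23

Lens 1: 1/d_i1 = 1/f_1 - 1/d_o1 = 1/9 - 1/20.5 = 0.06233 cm^-1, so d_i1 = 16.043 cm.
m_1 = -(16.043)/20.5 = -0.7826.
That image sits 29.457 cm in front of the second lens, so d_o2 = 29.457 cm.
Lens 2: 1/d_i2 = 1/f_2 - 1/d_o2 = 1/18 - 1/(29.457) = 0.02161 cm^-1, so d_i2 = 46.281 cm.
m_2 = -(46.281)/(29.457) = -1.5712.
The system's lateral magnification is m_1 m_2 = (-0.7826)(-1.5712) = 1.2296.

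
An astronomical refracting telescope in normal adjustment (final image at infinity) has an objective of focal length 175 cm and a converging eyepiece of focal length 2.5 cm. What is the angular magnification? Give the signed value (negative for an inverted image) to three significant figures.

M = -f_obj/f_eye = -175/(2.5) = -70.000.

-70.0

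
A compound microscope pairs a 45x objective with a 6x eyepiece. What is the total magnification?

270

The overall magnification of a compound microscope is the product of the objective and eyepiece magnifications:
M = M_obj x M_eye = 45 x 6 = 270.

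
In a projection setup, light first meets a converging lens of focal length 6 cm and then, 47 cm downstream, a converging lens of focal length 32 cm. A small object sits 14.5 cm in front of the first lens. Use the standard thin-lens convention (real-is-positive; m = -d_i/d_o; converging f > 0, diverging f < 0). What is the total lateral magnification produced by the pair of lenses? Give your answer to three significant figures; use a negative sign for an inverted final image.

Applying the thin-lens equation to the first lens, 1/6 = 1/14.5 + 1/d_i1, which gives d_i1 = 10.235 cm.
Its lateral magnification is m_1 = -d_i1/d_o1 = -(10.235)/14.5 = -0.7059.
That image sits 36.765 cm in front of the second lens, so d_o2 = 36.765 cm.
Applying the thin-lens equation again with f_2 = 32 cm and d_o2 = 36.765 cm gives d_i2 = 246.914 cm.
m_2 = -(246.914)/(36.765) = -6.7160.
The system's lateral magnification is m_1 m_2 = (-0.7059)(-6.7160) = 4.7407.

4.74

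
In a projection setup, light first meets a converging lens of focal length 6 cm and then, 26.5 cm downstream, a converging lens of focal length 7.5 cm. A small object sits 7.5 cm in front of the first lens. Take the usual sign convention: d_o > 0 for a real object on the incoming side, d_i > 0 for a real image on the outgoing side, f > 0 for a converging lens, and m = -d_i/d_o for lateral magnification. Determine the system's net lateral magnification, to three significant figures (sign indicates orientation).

-2.73

Applying the thin-lens equation to the first lens, 1/6 = 1/7.5 + 1/d_i1, which gives d_i1 = 30.000 cm.
Its lateral magnification is m_1 = -d_i1/d_o1 = -(30.000)/7.5 = -4.0000.
This image would form 30.000 cm past lens 1, i.e. 3.500 cm beyond lens 2, so it is a virtual object for lens 2: d_o2 = 26.5 - 30.000 = -3.500 cm.
Applying the thin-lens equation again with f_2 = 7.5 cm and d_o2 = -3.500 cm gives d_i2 = 2.386 cm.
m_2 = -(2.386)/(-3.500) = 0.6818.
The system's lateral magnification is m_1 m_2 = (-4.0000)(0.6818) = -2.7273.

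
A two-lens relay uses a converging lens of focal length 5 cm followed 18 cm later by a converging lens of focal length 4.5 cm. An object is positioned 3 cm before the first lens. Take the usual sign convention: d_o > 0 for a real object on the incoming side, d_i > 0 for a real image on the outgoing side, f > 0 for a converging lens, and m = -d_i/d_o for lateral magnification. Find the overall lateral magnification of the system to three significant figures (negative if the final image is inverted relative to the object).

First lens: d_i1 = 1/(1/5 - 1/3) = -7.500 cm.
m_1 = -(-7.500)/3 = 2.5000.
The intermediate image is virtual, 7.500 cm to the left of lens 1, so d_o2 = L - d_i1 = 18 - (-7.500) = 25.500 cm.
Second lens: d_i2 = 1/(1/4.5 - 1/(25.500)) = 5.464 cm.
m_2 = -(5.464)/(25.500) = -0.2143.
Total m = m_1 x m_2 = (2.5000)(-0.2143) = -0.5357.

-0.536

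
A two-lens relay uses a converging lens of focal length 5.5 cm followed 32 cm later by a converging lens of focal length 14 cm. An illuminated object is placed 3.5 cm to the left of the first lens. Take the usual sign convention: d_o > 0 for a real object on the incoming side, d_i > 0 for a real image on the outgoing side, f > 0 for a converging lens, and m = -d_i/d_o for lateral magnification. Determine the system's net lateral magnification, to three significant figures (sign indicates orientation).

-1.39

Applying the thin-lens equation to the first lens, 1/5.5 = 1/3.5 + 1/d_i1, which gives d_i1 = -9.625 cm.
Its lateral magnification is m_1 = -d_i1/d_o1 = -(-9.625)/3.5 = 2.7500.
With d_i1 < 0 the first image is virtual and lies on the object side; the object distance for lens 2 is d_o2 = 32 - (-9.625) = 41.625 cm.
Applying the thin-lens equation again with f_2 = 14 cm and d_o2 = 41.625 cm gives d_i2 = 21.095 cm.
m_2 = -(21.095)/(41.625) = -0.5068.
The system's lateral magnification is m_1 m_2 = (2.7500)(-0.5068) = -1.3937.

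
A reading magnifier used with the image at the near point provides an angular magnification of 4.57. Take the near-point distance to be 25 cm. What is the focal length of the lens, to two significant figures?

7.0 cm

For the image at the near point, M = 1 + D/f.
f = D/(M - 1) = 25/(4.57 - 1) = 7.003 cm.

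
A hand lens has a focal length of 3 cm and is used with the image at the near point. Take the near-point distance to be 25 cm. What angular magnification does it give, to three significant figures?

9.33

M = 1 + D/f = 1 + 25/3 = 9.333.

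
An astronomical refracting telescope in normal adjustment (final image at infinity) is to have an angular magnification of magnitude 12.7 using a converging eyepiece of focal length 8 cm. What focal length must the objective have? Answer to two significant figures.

100 cm

|M| = f_obj/|f_eye|, so f_obj = |M| x |f_eye| = 12.7 x 8 = 101.600 cm.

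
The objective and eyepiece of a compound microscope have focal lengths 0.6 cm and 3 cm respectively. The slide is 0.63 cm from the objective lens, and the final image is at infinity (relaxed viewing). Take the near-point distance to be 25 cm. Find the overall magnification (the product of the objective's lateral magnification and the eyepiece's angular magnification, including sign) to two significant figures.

-170

Objective: 1/d_i = 1/f_obj - 1/d_o = 1/0.6 - 1/0.63 = 0.07937 cm^-1, so d_i = 12.600 cm.
m_obj = -d_i/d_o = -12.600/0.63 = -20.000.
Eyepiece angular magnification (image at infinity): M_eye = D/f_e = 25/3 = 8.333.
Overall M = m_obj x M_eye = (-20.000)(8.333) = -166.67.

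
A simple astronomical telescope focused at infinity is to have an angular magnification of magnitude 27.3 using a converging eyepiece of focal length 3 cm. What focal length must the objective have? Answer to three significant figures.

81.9 cm

|M| = f_obj/|f_eye|, so f_obj = |M| x |f_eye| = 27.3 x 3 = 81.900 cm.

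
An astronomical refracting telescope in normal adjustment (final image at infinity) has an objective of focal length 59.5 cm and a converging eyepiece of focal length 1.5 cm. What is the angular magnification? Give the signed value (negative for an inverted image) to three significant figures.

M = -f_obj/f_eye = -59.5/(1.5) = -39.667.

-39.7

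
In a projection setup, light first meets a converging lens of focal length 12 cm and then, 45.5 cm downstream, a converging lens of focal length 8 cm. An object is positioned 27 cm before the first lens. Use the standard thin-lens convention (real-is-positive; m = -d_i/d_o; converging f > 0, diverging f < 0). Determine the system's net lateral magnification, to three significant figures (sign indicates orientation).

0.403

Applying the thin-lens equation to the first lens, 1/12 = 1/27 + 1/d_i1, which gives d_i1 = 21.600 cm.
Its lateral magnification is m_1 = -d_i1/d_o1 = -(21.600)/27 = -0.8000.
The intermediate image is 21.600 cm to the right of lens 1, so d_o2 = L - d_i1 = 45.5 - 21.600 = 23.900 cm.
Applying the thin-lens equation again with f_2 = 8 cm and d_o2 = 23.900 cm gives d_i2 = 12.025 cm.
m_2 = -(12.025)/(23.900) = -0.5031.
Overall magnification: m = m_1 m_2 = 0.4025.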